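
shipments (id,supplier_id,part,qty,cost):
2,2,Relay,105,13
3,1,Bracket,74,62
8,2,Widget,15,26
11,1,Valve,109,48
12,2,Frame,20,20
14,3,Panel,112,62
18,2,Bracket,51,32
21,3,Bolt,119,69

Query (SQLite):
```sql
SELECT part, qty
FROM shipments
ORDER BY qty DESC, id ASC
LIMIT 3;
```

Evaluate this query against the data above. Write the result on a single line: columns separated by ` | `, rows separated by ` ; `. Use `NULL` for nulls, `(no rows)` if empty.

Sort by qty desc, tiebreak id asc: (119, id=21), (112, id=14), (109, id=11), (105, id=2), (74, id=3), (51, id=18) …. Take first 3.

Bolt | 119 ; Panel | 112 ; Valve | 109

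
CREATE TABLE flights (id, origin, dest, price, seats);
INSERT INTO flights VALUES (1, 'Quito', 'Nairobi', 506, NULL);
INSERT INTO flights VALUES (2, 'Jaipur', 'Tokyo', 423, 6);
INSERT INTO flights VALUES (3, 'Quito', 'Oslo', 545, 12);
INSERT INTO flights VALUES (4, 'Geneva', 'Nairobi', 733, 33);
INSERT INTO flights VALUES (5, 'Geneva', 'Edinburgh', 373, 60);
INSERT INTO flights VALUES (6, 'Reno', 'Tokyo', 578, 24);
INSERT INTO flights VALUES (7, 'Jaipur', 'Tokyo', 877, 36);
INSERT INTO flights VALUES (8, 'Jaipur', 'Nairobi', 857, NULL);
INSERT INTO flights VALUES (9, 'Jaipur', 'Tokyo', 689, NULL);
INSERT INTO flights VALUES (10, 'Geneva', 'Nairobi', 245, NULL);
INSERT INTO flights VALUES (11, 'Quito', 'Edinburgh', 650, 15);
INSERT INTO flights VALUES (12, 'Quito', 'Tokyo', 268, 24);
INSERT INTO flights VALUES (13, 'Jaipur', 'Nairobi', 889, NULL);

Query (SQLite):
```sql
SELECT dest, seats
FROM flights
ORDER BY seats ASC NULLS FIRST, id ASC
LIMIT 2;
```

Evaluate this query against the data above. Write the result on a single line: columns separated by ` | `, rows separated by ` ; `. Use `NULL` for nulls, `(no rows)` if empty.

Sort by seats asc, tiebreak id asc: (NULL, id=1), (NULL, id=8), (NULL, id=9), (NULL, id=10), (NULL, id=13) …. Take first 2.
NULLS FIRST: NULL seats rows go before all non-NULL rows (among themselves ordered by id asc).

Nairobi | NULL ; Nairobi | NULL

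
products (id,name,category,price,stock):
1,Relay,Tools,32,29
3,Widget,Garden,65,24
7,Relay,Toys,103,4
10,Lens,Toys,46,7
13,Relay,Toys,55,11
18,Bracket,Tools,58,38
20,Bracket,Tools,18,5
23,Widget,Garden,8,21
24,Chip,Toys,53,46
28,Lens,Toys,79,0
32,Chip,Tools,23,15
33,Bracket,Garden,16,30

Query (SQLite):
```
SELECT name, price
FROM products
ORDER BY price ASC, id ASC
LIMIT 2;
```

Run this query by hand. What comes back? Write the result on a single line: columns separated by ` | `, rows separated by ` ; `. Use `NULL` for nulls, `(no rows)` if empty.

Widget | 8 ; Bracket | 16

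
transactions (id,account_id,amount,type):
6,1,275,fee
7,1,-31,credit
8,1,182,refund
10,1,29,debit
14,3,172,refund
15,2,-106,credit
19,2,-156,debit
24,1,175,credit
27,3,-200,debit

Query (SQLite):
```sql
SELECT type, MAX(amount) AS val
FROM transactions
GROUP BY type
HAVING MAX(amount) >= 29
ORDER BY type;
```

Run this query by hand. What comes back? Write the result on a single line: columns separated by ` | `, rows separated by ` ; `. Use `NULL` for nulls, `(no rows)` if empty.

credit | 175 ; debit | 29 ; fee | 275 ; refund | 182

Partition transactions by type; compute MAX(amount) within each group.
HAVING: keep groups where MAX(amount) >= 29.
  credit: ids {7, 15, 24} → MAX(amount)=175
  debit: ids {10, 19, 27} → MAX(amount)=29
  fee: ids {6} → MAX(amount)=275
  refund: ids {8, 14} → MAX(amount)=182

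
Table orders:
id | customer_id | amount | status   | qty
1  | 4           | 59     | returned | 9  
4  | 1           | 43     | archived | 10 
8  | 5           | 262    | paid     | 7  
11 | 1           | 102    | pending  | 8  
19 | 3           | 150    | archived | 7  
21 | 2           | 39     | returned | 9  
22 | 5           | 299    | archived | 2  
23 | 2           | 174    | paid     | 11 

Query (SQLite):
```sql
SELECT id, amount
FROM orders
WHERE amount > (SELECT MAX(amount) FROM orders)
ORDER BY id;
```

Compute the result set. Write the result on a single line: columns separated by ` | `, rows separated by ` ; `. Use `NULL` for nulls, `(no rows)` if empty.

(no rows)

Scalar subquery: MAX(amount) over all orders rows = 299.
Keep rows where amount > that value.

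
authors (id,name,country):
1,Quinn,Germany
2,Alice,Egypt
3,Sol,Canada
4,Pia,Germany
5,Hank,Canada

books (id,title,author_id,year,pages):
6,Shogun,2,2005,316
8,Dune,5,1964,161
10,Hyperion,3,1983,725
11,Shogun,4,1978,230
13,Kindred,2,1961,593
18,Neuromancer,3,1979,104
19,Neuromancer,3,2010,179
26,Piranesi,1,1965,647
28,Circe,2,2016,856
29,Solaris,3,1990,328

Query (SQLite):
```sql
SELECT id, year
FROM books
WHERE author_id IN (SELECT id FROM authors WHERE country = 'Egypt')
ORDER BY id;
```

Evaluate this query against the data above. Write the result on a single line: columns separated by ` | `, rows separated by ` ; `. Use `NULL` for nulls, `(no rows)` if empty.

Inner query: authors.id where country = 'Egypt'.
Outer: keep books rows whose author_id is in that set.
Inner query → {2}

6 | 2005 ; 13 | 1961 ; 28 | 2016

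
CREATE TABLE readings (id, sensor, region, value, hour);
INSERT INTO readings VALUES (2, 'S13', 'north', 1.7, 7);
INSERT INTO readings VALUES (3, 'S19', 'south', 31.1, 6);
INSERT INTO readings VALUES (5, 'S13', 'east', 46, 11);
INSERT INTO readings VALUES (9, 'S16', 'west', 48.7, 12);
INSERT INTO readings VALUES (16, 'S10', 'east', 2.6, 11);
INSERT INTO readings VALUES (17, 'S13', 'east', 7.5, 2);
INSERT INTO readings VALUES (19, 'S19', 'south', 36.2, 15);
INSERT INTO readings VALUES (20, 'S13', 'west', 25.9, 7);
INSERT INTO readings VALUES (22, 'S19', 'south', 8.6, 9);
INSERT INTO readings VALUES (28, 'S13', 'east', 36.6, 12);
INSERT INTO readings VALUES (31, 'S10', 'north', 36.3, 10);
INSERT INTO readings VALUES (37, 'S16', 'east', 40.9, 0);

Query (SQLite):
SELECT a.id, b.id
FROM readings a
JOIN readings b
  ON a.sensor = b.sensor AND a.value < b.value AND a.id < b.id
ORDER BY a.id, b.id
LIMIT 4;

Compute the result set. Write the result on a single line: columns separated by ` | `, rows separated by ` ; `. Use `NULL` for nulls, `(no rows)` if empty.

2 | 5 ; 2 | 17 ; 2 | 20 ; 2 | 28

Pairs (a,b) with same sensor, a.value < b.value, a.id < b.id.
sensor groups: S10:{16,31} S13:{2,5,17,20,28} S16:{9,37} S19:{3,19,22}
Ordered by (a.id, b.id); first 4.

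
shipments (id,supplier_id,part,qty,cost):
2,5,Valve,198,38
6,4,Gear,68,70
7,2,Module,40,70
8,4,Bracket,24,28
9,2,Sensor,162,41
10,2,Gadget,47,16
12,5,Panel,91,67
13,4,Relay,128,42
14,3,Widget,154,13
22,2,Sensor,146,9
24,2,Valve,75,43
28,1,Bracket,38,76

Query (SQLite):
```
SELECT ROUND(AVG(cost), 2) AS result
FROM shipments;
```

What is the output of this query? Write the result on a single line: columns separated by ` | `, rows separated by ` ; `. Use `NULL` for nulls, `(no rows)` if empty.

All cost values: [38, 70, 70, 28, 41, 16, 67, 42, 13, 9, 43, 76].
AVG = 513 / 12 (rounded to 2 dp).

42.75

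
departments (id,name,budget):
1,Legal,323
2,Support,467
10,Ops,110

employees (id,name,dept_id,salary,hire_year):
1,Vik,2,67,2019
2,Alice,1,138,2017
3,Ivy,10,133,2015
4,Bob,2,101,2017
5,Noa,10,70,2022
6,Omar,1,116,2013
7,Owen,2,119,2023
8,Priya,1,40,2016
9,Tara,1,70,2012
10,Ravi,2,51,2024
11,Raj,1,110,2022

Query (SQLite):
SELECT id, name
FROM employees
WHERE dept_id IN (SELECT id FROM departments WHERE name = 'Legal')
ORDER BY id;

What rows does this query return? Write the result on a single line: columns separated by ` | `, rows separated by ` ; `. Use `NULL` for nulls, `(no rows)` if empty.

2 | Alice ; 6 | Omar ; 8 | Priya ; 9 | Tara ; 11 | Raj

Inner query: departments.id where name = 'Legal'.
Outer: keep employees rows whose dept_id is in that set.
Inner query → {1}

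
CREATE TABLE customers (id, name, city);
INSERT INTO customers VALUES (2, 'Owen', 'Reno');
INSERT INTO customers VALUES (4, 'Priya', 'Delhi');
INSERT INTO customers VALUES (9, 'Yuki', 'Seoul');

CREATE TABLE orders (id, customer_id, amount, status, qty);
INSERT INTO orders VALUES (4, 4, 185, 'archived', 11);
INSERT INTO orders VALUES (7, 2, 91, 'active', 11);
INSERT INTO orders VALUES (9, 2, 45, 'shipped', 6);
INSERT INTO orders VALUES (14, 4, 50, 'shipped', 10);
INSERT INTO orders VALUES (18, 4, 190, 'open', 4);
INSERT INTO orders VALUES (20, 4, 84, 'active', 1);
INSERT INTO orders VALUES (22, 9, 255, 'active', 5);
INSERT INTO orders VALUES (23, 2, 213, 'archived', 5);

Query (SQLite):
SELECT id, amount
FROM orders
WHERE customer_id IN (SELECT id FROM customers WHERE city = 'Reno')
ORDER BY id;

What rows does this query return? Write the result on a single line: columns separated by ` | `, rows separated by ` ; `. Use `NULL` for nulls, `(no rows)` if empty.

Inner query: customers.id where city = 'Reno'.
Outer: keep orders rows whose customer_id is in that set.
Inner query → {2}

7 | 91 ; 9 | 45 ; 23 | 213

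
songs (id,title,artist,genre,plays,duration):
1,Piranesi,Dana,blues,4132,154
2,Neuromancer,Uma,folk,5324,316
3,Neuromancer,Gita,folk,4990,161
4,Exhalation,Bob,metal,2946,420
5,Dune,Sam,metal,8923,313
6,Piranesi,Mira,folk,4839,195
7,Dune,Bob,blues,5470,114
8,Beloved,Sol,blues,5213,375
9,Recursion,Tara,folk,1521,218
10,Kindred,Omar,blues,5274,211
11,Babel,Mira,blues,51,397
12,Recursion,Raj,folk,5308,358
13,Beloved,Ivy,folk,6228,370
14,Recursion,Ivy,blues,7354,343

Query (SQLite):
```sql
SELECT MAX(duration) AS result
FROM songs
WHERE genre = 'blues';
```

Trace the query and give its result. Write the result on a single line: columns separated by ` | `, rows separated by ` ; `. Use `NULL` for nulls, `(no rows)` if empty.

397

Rows where genre='blues' → duration values: [154, 114, 375, 211, 397, 343].
MAX of non-NULL values = 397.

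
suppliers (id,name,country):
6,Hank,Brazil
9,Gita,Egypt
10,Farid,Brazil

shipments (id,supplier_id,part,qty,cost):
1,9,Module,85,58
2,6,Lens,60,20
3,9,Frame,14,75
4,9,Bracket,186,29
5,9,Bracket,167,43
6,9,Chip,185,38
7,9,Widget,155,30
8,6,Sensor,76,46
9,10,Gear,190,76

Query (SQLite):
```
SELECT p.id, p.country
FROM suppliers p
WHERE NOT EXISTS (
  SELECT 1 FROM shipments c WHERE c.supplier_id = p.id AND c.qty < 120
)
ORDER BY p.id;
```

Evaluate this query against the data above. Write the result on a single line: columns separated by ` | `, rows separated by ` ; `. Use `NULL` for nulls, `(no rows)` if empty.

For each suppliers row, check whether any shipments with matching supplier_id has qty < 120.
Keep rows where that is false.

10 | Brazil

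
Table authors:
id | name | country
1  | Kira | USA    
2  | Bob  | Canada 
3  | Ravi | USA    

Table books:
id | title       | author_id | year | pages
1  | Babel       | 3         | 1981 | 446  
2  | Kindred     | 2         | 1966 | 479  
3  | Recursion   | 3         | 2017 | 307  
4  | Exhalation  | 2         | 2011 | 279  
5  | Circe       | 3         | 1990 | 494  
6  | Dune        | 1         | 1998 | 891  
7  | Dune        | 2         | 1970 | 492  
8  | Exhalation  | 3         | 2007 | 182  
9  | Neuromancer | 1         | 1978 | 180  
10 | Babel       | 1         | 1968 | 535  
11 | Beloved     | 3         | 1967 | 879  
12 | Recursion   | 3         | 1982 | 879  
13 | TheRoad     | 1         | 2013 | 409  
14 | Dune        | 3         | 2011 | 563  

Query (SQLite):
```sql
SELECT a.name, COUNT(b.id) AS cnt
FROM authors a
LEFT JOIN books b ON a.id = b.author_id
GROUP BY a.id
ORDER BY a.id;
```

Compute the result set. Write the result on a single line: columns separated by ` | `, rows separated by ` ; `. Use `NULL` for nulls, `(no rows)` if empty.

LEFT JOIN keeps every authors row; unmatched ones get NULL for books columns.
Group by authors.id and compute COUNT(b.id). COUNT(col) of an all-NULL group is 0.
  1: ids {6, 9, 10, 13} → COUNT(b.id)=4
  2: ids {2, 4, 7} → COUNT(b.id)=3
  3: ids {1, 3, 5, 8, 11, 12, 14} → COUNT(b.id)=7

Kira | 4 ; Bob | 3 ; Ravi | 7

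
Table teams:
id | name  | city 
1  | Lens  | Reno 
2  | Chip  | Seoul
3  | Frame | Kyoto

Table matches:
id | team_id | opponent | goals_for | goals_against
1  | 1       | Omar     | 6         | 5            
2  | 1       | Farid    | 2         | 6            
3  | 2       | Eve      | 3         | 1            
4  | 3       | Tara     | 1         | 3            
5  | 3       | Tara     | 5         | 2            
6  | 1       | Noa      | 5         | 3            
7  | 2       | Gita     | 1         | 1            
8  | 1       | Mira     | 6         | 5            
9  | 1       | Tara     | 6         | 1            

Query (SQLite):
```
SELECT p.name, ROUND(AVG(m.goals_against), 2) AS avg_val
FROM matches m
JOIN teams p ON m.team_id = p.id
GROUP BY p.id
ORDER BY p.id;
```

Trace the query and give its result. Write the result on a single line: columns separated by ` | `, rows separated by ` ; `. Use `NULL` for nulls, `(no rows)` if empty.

Lens | 4 ; Chip | 1 ; Frame | 2.5

Join each matches row to its teams via team_id.
Group joined rows by teams.id; compute ROUND(AVG(m.goals_against), 2) per group.
  1: ids {1, 2, 6, 8, 9} → ROUND(AVG(m.goals_against), 2)=4
  2: ids {3, 7} → ROUND(AVG(m.goals_against), 2)=1
  3: ids {4, 5} → ROUND(AVG(m.goals_against), 2)=2.5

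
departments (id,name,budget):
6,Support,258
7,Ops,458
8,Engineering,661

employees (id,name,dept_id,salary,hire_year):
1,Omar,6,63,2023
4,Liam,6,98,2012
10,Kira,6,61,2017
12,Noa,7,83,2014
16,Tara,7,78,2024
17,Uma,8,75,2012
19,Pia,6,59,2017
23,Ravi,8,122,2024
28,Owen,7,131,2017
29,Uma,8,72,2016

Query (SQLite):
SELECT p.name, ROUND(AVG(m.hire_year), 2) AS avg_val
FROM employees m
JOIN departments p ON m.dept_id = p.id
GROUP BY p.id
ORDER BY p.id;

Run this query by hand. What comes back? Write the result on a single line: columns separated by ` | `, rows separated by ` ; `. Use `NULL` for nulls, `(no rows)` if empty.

Join each employees row to its departments via dept_id.
Group joined rows by departments.id; compute ROUND(AVG(m.hire_year), 2) per group.
  6: ids {1, 4, 10, 19} → ROUND(AVG(m.hire_year), 2)=2017.25
  7: ids {12, 16, 28} → ROUND(AVG(m.hire_year), 2)=2018.33
  8: ids {17, 23, 29} → ROUND(AVG(m.hire_year), 2)=2017.33

Support | 2017.25 ; Ops | 2018.33 ; Engineering | 2017.33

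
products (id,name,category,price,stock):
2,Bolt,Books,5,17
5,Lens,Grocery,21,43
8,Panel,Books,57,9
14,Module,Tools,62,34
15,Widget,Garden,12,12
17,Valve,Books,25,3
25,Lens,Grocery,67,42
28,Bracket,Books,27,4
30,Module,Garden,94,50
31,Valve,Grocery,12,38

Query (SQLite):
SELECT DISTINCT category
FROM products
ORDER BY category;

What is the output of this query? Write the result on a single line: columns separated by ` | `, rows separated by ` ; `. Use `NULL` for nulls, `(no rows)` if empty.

Collect distinct category values from products.

Books ; Garden ; Grocery ; Tools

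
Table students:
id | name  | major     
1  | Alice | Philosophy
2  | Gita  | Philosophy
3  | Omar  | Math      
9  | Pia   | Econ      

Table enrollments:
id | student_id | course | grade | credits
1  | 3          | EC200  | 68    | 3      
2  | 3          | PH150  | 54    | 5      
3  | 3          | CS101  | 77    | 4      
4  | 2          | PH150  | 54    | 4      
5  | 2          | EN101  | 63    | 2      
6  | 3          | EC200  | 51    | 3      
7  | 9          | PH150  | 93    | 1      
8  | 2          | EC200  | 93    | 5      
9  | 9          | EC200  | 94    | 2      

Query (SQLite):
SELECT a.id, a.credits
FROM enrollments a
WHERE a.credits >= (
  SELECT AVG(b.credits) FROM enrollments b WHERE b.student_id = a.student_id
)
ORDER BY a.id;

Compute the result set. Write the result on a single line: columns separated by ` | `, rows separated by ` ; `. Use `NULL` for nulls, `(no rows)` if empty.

For each enrollments row a, compute AVG(credits) over rows sharing a.student_id.
Keep row a if a.credits >= that per-group AVG.
  student_id=2: AVG(credits) = 3.666667
  student_id=3: AVG(credits) = 3.75
  student_id=9: AVG(credits) = 1.5

2 | 5 ; 3 | 4 ; 4 | 4 ; 8 | 5 ; 9 | 2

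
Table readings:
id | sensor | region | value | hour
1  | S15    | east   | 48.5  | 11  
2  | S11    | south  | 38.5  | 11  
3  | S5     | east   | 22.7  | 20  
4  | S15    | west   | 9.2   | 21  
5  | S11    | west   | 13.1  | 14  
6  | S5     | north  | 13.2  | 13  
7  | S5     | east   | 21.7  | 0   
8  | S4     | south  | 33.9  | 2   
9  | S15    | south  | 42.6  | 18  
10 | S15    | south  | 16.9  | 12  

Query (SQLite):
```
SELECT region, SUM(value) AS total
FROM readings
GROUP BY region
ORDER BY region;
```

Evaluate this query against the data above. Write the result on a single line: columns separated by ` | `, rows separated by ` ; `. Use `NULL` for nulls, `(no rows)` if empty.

east | 92.9 ; north | 13.2 ; south | 131.9 ; west | 22.3

Partition readings by region; compute SUM(value) within each group.
  east: ids {1, 3, 7} → SUM(value)=92.9
  north: ids {6} → SUM(value)=13.2
  south: ids {2, 8, 9, 10} → SUM(value)=131.9
  west: ids {4, 5} → SUM(value)=22.3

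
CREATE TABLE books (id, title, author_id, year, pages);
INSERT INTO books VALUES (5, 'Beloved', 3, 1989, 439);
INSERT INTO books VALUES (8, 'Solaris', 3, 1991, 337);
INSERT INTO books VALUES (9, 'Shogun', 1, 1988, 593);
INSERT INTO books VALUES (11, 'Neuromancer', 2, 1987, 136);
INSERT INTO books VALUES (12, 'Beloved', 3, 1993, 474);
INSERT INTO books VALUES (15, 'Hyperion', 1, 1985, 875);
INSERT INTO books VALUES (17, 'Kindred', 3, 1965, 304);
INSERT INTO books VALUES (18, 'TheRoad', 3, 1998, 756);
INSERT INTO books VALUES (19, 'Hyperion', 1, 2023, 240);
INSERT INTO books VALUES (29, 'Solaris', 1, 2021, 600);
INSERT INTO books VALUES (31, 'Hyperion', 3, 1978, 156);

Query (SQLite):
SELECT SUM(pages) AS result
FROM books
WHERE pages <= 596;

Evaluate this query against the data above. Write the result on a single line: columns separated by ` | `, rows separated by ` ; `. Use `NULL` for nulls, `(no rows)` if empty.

2679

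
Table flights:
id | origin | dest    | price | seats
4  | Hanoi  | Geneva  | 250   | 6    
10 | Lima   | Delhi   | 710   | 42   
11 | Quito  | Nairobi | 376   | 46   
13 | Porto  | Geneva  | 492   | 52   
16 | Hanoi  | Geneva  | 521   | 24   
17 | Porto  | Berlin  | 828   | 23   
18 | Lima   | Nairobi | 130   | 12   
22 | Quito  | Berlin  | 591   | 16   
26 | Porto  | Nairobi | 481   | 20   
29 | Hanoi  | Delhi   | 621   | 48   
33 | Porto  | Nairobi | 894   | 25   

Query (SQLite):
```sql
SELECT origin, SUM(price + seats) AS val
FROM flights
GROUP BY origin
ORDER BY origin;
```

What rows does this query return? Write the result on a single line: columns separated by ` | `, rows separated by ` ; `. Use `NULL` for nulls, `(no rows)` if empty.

For each row compute price + seats.
Group by origin; take SUM of the expression per group.
  Hanoi: ids {4, 16, 29} → SUM(price + seats)=1470
  Lima: ids {10, 18} → SUM(price + seats)=894
  Porto: ids {13, 17, 26, 33} → SUM(price + seats)=2815
  Quito: ids {11, 22} → SUM(price + seats)=1029

Hanoi | 1470 ; Lima | 894 ; Porto | 2815 ; Quito | 1029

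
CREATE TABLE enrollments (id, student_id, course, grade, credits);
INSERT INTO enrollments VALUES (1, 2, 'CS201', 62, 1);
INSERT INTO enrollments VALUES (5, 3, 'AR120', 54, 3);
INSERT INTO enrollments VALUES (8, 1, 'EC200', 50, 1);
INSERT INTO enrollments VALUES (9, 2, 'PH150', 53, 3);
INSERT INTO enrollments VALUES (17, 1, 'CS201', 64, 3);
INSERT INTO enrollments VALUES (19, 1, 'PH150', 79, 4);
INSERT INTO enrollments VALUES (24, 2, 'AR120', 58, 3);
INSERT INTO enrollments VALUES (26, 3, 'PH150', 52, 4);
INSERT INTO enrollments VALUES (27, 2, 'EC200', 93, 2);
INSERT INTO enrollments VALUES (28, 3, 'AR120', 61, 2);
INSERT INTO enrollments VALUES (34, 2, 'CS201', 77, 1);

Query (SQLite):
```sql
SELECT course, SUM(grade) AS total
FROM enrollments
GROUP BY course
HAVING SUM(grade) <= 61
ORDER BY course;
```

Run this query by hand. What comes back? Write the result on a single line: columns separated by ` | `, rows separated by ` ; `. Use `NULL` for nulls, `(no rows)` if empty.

(no rows)

Partition enrollments by course; compute SUM(grade) within each group.
HAVING: keep groups where SUM(grade) <= 61.
  AR120: ids {5, 24, 28} → SUM(grade)=173
  CS201: ids {1, 17, 34} → SUM(grade)=203
  EC200: ids {8, 27} → SUM(grade)=143
  PH150: ids {9, 19, 26} → SUM(grade)=184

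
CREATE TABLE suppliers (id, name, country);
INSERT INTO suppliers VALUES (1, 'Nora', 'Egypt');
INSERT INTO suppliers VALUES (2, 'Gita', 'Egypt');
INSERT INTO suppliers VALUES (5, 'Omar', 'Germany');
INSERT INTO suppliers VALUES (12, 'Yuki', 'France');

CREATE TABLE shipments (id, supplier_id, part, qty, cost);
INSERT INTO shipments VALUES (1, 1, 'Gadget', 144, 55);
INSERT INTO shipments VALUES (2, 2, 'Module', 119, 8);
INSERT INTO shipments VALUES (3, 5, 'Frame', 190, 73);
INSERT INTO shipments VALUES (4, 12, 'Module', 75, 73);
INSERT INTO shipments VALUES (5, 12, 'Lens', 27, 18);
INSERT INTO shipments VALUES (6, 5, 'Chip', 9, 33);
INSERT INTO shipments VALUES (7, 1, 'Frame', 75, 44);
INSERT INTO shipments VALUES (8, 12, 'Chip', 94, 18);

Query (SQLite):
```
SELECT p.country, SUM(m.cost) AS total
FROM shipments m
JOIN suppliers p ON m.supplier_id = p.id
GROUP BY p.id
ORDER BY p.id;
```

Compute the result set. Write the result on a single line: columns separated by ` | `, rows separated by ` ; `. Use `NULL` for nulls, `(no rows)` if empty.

Egypt | 99 ; Egypt | 8 ; Germany | 106 ; France | 109

Join each shipments row to its suppliers via supplier_id.
Group joined rows by suppliers.id; compute SUM(m.cost) per group.
  1: ids {1, 7} → SUM(m.cost)=99
  2: ids {2} → SUM(m.cost)=8
  5: ids {3, 6} → SUM(m.cost)=106
  12: ids {4, 5, 8} → SUM(m.cost)=109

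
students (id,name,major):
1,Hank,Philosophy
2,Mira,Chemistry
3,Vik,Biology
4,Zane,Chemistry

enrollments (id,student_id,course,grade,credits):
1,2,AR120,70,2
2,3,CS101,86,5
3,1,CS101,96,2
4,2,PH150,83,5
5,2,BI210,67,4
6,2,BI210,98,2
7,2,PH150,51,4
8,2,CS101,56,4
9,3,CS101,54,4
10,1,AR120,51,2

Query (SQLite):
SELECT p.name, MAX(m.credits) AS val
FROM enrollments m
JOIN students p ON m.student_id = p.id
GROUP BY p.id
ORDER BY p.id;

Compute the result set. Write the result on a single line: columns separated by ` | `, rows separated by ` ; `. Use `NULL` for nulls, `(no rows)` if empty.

Hank | 2 ; Mira | 5 ; Vik | 5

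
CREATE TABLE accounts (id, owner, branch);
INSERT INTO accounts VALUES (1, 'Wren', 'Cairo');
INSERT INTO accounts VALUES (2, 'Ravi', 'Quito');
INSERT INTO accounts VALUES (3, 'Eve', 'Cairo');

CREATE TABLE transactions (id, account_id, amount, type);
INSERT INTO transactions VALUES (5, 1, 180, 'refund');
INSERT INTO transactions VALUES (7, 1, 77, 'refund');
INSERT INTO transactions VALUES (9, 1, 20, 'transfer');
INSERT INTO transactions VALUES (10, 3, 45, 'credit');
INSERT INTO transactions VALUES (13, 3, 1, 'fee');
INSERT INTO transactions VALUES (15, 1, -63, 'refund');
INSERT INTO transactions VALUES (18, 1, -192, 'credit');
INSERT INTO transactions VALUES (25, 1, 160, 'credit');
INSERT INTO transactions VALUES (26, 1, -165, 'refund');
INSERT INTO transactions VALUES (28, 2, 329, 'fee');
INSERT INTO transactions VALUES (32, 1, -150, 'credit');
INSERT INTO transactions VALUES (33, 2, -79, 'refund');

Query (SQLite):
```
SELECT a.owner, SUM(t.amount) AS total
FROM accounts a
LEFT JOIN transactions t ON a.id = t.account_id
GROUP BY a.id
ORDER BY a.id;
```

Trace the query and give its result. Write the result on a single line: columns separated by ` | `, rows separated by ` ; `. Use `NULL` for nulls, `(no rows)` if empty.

LEFT JOIN keeps every accounts row; unmatched ones get NULL for transactions columns.
Group by accounts.id and compute SUM(t.amount). SUM over an all-NULL group is NULL.
  1: ids {5, 7, 9, 15, 18, 25, 26, 32} → SUM(t.amount)=-133
  2: ids {28, 33} → SUM(t.amount)=250
  3: ids {10, 13} → SUM(t.amount)=46

Wren | -133 ; Ravi | 250 ; Eve | 46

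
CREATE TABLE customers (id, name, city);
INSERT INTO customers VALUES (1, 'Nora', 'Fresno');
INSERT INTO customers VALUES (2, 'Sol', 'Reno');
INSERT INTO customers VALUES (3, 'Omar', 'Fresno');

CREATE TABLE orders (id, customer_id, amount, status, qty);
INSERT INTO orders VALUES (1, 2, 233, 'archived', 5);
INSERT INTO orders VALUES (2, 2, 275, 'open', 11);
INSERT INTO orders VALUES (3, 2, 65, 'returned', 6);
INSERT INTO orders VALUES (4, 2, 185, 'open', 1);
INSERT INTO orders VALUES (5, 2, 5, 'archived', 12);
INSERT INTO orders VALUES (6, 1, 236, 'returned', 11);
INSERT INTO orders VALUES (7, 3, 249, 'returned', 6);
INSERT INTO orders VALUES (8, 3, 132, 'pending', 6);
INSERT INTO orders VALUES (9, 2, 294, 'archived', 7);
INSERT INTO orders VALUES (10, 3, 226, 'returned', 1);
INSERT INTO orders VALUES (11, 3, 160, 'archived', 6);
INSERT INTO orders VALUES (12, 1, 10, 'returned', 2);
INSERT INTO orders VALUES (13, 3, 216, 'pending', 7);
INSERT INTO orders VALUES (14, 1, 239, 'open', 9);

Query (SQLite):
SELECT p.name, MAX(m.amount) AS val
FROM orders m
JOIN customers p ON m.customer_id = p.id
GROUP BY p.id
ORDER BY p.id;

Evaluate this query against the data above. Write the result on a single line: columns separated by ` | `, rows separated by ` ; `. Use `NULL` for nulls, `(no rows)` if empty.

Nora | 239 ; Sol | 294 ; Omar | 249

Join each orders row to its customers via customer_id.
Group joined rows by customers.id; compute MAX(m.amount) per group.
  1: ids {6, 12, 14} → MAX(m.amount)=239
  2: ids {1, 2, 3, 4, 5, 9} → MAX(m.amount)=294
  3: ids {7, 8, 10, 11, 13} → MAX(m.amount)=249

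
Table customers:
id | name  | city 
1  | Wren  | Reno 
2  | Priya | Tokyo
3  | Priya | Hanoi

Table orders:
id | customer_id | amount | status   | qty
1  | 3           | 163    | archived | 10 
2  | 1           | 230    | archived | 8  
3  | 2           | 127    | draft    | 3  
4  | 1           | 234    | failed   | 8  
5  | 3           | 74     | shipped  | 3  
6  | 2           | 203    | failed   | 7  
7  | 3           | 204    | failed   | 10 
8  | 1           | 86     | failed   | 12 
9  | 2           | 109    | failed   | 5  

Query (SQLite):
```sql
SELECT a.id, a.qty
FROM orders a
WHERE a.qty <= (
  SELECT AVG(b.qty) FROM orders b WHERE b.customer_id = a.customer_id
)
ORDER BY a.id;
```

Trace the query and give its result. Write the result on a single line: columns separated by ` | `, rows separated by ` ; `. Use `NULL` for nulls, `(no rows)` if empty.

2 | 8 ; 3 | 3 ; 4 | 8 ; 5 | 3 ; 9 | 5

For each orders row a, compute AVG(qty) over rows sharing a.customer_id.
Keep row a if a.qty <= that per-group AVG.
  customer_id=1: AVG(qty) = 9.333333
  customer_id=2: AVG(qty) = 5.0
  customer_id=3: AVG(qty) = 7.666667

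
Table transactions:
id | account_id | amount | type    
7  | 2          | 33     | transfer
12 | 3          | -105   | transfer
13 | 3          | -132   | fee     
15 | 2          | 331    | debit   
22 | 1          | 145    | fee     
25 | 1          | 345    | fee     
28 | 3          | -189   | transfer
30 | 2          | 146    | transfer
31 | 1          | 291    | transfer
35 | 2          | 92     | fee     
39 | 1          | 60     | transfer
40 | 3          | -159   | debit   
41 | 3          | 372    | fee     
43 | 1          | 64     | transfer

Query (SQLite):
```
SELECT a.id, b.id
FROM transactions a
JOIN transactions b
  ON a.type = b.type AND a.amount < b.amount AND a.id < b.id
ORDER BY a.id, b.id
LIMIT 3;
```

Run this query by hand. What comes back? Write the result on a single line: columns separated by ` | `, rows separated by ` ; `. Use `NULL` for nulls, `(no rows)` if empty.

7 | 30 ; 7 | 31 ; 7 | 39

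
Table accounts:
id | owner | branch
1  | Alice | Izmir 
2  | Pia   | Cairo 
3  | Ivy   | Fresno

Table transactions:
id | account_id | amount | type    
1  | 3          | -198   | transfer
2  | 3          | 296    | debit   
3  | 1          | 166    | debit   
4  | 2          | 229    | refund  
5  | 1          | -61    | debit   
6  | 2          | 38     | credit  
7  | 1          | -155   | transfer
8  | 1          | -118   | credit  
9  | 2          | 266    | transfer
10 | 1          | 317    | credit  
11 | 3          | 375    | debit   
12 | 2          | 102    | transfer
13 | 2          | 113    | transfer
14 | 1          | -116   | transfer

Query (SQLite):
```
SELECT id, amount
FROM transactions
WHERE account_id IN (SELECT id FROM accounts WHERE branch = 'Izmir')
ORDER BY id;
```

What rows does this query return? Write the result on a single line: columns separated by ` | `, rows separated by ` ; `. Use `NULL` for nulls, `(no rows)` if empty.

3 | 166 ; 5 | -61 ; 7 | -155 ; 8 | -118 ; 10 | 317 ; 14 | -116

Inner query: accounts.id where branch = 'Izmir'.
Outer: keep transactions rows whose account_id is in that set.
Inner query → {1}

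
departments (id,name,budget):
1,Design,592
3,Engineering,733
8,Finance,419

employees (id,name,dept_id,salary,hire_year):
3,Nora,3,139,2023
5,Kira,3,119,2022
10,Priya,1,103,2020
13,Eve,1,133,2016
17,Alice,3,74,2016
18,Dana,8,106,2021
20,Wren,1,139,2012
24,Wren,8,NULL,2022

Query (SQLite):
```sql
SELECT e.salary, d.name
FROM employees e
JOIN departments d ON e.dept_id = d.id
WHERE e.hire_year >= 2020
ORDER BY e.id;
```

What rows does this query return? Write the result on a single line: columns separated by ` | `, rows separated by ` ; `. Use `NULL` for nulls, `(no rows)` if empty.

Each employees row matches the departments row where dept_id = departments.id.
Then keep rows with e.hire_year >= 2020.

139 | Engineering ; 119 | Engineering ; 103 | Design ; 106 | Finance ; NULL | Finance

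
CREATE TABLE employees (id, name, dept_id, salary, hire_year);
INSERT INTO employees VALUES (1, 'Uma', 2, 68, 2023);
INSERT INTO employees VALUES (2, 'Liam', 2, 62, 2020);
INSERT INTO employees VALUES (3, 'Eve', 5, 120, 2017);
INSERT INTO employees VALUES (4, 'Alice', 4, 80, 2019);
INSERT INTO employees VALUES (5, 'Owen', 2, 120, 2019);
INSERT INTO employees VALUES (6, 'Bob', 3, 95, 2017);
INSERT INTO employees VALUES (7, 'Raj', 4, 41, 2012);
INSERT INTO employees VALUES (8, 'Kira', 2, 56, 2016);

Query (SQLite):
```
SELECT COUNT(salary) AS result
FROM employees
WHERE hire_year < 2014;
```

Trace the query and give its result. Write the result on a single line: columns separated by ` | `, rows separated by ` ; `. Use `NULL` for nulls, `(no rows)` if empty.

Rows where hire_year < 2014 → salary values: [41].
COUNT(salary) counts non-NULL values → 1.

1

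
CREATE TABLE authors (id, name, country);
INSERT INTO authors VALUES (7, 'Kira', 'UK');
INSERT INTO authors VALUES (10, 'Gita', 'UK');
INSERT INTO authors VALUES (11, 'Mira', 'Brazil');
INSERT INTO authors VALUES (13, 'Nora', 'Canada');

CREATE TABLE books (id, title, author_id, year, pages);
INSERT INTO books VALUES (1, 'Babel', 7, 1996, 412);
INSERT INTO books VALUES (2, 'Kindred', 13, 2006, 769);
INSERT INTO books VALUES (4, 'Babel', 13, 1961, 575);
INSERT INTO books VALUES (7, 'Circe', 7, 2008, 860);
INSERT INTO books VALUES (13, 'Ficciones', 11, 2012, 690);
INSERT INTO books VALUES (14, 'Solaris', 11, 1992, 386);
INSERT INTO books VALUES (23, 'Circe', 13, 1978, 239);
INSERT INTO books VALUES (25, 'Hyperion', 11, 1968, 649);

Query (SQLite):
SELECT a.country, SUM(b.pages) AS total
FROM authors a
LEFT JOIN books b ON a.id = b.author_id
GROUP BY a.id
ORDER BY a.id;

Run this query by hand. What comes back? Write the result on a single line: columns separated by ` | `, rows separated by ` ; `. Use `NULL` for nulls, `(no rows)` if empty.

UK | 1272 ; UK | NULL ; Brazil | 1725 ; Canada | 1583

LEFT JOIN keeps every authors row; unmatched ones get NULL for books columns.
Group by authors.id and compute SUM(b.pages). SUM over an all-NULL group is NULL.
  7: ids {1, 7} → SUM(b.pages)=1272
  10: ids {—} → SUM(b.pages)=NULL
  11: ids {13, 14, 25} → SUM(b.pages)=1725
  13: ids {2, 4, 23} → SUM(b.pages)=1583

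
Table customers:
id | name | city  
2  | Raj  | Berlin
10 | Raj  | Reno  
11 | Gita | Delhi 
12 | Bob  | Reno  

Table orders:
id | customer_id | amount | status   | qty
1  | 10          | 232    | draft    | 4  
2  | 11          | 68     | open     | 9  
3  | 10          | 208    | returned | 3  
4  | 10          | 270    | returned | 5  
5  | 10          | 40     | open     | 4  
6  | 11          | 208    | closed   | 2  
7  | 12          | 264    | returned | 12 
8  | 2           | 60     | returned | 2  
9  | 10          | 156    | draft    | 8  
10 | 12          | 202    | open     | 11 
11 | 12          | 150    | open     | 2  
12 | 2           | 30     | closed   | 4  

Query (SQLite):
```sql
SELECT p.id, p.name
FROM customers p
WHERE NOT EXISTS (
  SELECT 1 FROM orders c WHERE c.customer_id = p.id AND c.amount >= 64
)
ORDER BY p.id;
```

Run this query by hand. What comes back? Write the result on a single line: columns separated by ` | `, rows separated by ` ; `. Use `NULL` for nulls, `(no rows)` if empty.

For each customers row, check whether any orders with matching customer_id has amount >= 64.
Keep rows where that is false.

2 | Raj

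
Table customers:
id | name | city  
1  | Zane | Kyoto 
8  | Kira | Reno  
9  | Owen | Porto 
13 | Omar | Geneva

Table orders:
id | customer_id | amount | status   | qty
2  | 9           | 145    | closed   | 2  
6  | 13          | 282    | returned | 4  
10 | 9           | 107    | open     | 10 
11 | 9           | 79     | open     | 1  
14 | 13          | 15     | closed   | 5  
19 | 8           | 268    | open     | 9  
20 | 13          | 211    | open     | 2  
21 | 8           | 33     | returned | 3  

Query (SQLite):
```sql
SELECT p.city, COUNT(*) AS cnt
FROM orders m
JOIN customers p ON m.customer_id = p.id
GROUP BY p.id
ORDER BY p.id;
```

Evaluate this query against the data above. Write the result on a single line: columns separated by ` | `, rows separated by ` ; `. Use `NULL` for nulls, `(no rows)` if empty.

Join each orders row to its customers via customer_id.
Group joined rows by customers.id; compute COUNT(*) per group.
  8: ids {19, 21} → COUNT(*)=2
  9: ids {2, 10, 11} → COUNT(*)=3
  13: ids {6, 14, 20} → COUNT(*)=3

Reno | 2 ; Porto | 3 ; Geneva | 3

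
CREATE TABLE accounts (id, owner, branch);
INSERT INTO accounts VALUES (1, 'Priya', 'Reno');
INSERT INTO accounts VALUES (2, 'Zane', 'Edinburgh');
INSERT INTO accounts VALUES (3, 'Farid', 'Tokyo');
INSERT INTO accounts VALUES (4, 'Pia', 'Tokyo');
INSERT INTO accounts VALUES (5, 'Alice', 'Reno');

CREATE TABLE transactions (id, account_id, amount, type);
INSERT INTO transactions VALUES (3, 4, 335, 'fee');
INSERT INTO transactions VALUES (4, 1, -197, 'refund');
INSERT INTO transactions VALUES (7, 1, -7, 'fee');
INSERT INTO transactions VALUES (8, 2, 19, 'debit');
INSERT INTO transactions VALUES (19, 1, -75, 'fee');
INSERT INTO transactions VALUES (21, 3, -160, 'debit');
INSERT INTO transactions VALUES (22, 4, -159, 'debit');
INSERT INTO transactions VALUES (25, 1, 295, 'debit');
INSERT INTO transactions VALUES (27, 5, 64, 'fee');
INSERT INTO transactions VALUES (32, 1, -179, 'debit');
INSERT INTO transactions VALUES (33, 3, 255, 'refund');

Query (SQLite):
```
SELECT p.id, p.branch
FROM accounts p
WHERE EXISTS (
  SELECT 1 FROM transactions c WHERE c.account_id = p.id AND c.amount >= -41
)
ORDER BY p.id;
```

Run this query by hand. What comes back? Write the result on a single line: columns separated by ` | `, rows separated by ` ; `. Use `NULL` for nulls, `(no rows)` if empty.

1 | Reno ; 2 | Edinburgh ; 3 | Tokyo ; 4 | Tokyo ; 5 | Reno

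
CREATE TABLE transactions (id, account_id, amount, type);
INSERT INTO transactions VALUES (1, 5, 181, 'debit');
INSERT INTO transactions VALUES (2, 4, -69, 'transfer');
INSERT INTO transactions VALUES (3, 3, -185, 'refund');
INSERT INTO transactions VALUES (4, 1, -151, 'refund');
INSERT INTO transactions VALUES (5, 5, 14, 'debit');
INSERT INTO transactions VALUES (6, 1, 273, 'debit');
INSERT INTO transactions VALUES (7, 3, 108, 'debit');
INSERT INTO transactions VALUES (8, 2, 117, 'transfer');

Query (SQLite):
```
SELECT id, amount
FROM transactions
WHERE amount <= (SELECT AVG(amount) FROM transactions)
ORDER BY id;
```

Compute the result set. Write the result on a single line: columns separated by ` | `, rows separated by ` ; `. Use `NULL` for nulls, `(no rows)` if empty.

Scalar subquery: AVG(amount) over all transactions rows = 36.0.
Keep rows where amount <= that value.

2 | -69 ; 3 | -185 ; 4 | -151 ; 5 | 14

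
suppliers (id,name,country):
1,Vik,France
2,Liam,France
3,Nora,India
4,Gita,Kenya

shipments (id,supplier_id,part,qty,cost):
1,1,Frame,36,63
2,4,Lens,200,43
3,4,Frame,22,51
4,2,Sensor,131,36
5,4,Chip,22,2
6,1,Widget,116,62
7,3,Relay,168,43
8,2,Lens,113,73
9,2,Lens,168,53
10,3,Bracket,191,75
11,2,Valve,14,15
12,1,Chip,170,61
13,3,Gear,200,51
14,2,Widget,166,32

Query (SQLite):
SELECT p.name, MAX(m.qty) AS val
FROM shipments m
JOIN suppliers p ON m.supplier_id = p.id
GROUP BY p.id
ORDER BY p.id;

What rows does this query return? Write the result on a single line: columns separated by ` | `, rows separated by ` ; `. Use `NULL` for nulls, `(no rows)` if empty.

Join each shipments row to its suppliers via supplier_id.
Group joined rows by suppliers.id; compute MAX(m.qty) per group.
  1: ids {1, 6, 12} → MAX(m.qty)=170
  2: ids {4, 8, 9, 11, 14} → MAX(m.qty)=168
  3: ids {7, 10, 13} → MAX(m.qty)=200
  4: ids {2, 3, 5} → MAX(m.qty)=200

Vik | 170 ; Liam | 168 ; Nora | 200 ; Gita | 200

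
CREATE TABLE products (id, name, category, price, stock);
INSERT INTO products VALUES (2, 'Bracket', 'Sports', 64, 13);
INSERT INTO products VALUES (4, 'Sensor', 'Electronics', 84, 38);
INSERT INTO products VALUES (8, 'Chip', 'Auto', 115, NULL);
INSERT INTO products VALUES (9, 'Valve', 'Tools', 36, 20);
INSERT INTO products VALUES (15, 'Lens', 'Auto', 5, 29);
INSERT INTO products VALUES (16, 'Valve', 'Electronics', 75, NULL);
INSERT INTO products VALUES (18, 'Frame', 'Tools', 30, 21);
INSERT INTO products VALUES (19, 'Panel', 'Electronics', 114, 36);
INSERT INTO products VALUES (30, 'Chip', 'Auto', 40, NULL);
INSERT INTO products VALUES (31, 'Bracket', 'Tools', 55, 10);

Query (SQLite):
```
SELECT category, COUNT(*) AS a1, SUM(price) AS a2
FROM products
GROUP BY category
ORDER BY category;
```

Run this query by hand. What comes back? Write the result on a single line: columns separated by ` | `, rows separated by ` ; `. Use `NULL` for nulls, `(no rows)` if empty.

Auto | 3 | 160 ; Electronics | 3 | 273 ; Sports | 1 | 64 ; Tools | 3 | 121

Group products by category.
Per group compute: COUNT(*), SUM(price).
  Auto: ids {8, 15, 30} → COUNT(*)=3, SUM(price)=160
  Electronics: ids {4, 16, 19} → COUNT(*)=3, SUM(price)=273
  Sports: ids {2} → COUNT(*)=1, SUM(price)=64
  Tools: ids {9, 18, 31} → COUNT(*)=3, SUM(price)=121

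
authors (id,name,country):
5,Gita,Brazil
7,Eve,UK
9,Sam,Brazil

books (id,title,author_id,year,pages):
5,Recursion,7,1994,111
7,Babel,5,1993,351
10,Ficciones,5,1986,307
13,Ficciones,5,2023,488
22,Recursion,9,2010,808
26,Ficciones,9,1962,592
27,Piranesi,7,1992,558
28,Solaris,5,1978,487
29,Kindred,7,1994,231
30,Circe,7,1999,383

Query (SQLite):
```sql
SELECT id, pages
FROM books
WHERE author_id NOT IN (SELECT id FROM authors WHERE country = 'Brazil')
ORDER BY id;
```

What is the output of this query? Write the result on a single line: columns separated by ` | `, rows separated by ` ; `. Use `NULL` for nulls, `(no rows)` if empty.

Inner query: authors.id where country = 'Brazil'.
Outer: keep books rows whose author_id is not in that set.
Inner query → {5, 9}

5 | 111 ; 27 | 558 ; 29 | 231 ; 30 | 383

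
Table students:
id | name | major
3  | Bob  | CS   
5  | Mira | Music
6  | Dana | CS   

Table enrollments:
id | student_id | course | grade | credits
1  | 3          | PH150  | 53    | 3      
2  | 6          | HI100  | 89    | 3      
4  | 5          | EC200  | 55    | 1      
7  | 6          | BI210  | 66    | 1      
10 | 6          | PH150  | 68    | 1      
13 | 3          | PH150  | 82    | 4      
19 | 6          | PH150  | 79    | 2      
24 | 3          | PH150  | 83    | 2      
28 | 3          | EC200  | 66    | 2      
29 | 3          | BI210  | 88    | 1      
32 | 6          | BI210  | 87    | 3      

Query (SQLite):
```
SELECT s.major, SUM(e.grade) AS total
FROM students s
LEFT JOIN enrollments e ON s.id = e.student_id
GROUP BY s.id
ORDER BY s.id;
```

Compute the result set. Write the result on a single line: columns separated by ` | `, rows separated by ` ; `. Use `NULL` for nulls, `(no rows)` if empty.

CS | 372 ; Music | 55 ; CS | 389

LEFT JOIN keeps every students row; unmatched ones get NULL for enrollments columns.
Group by students.id and compute SUM(e.grade). SUM over an all-NULL group is NULL.
  3: ids {1, 13, 24, 28, 29} → SUM(e.grade)=372
  5: ids {4} → SUM(e.grade)=55
  6: ids {2, 7, 10, 19, 32} → SUM(e.grade)=389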